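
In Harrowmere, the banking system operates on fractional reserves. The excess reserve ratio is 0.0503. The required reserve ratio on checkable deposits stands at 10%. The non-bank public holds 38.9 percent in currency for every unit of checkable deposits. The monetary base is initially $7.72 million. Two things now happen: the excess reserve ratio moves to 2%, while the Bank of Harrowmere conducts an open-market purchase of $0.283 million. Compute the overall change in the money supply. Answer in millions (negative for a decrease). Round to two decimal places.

Before: m₁ = (1 + 0.389) / (0.1 + 0.0503 + 0.389) ≈ 2.5756, MB₁ = 7.72, so M₁ = 2.5756 × 7.72 ≈ 19.8836 million.
After: m₂ = (1 + 0.389) / (0.1 + 0.02 + 0.389) ≈ 2.7289, MB₂ = 7.72 + 0.283 = 8.003, so M₂ = 2.7289 × 8.003 ≈ 21.8394 million.
ΔM = M₂ − M₁ = 21.8394 − 19.8836 = 1.9558 million.

$1.96 million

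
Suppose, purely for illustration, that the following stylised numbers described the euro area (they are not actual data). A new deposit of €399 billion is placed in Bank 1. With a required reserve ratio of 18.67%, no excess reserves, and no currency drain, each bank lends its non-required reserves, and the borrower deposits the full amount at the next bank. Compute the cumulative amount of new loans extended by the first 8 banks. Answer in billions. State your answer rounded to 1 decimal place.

Bank i lends (1 − rr)^i of the original deposit: Bank 1 lends 399·0.8133 = 324.5067, Bank 2 lends 399·0.8133² ≈ 263.9213, and so on.
Summing a geometric series: total = 399·[0.8133·(1 − 0.8133^8) / (1 − 0.8133)] ≈ 1405.3933 billion.

€1405.4 billion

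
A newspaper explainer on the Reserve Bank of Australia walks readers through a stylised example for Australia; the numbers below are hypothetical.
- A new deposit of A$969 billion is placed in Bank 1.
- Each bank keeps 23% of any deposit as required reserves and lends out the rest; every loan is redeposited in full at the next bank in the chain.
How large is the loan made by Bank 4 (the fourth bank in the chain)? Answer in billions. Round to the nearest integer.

A$341 billion

Each bank lends a fraction (1 − rr) = 0.7700 of the deposit it receives, so Bank 4 receives 969·0.7700^3 and lends 969·0.7700^4 ≈ 340.6330 billion.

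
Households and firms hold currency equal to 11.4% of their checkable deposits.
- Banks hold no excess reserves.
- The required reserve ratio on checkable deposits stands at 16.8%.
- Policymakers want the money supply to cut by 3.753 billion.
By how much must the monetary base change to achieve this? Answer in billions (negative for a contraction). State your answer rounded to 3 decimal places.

-0.950 billion

The money multiplier is m = (1 + c) / (rr + c) = (1 + 0.114) / (0.168 + 0.114) ≈ 3.95035.
ΔMB = ΔM / m = (−3.753) / 3.95035 ≈ -0.95 billion.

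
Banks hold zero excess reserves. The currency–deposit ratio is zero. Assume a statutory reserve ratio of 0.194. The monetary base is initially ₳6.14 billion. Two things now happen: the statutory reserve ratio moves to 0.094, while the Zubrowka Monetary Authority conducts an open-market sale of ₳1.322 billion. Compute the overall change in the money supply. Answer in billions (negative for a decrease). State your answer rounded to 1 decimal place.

₳19.6 billion

Before: m₁ = 1 / (0.194) ≈ 5.1546, MB₁ = 6.14, so M₁ = 5.1546 × 6.14 ≈ 31.6492 billion.
After: m₂ = 1 / (0.094) ≈ 10.6383, MB₂ = 6.14 − 1.322 = 4.818, so M₂ = 10.6383 × 4.818 ≈ 51.2553 billion.
ΔM = M₂ − M₁ = 51.2553 − 31.6492 = 19.6061 billion.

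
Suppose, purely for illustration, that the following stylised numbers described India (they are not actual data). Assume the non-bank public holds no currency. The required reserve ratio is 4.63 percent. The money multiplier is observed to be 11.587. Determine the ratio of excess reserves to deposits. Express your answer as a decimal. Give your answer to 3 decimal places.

0.040

Using m = 11.587. Since m = (1 + c)/(c + rr + e), the denominator satisfies c + rr + e = (1 + c)/m = (1 + 0) / 11.587 ≈ 0.086304.
With c = 0 and rr = 0.0463, the ratio of excess reserves to deposits is 0.086304 − 0 − 0.0463 = 0.040004.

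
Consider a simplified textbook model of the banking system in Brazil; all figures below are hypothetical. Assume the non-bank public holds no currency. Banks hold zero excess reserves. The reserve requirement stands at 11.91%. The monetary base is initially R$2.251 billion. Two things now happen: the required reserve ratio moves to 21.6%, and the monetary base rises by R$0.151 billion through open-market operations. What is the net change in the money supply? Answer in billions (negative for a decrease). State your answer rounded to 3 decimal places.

Before: m₁ = 1 / (0.1191) ≈ 8.39631, MB₁ = 2.251, so M₁ = 8.39631 × 2.251 ≈ 18.9001 billion.
After: m₂ = 1 / (0.216) ≈ 4.62963, MB₂ = 2.251 + 0.151 = 2.402, so M₂ = 4.62963 × 2.402 ≈ 11.1204 billion.
ΔM = M₂ − M₁ = 11.1204 − 18.9001 = -7.7797 billion.

-7.780 billion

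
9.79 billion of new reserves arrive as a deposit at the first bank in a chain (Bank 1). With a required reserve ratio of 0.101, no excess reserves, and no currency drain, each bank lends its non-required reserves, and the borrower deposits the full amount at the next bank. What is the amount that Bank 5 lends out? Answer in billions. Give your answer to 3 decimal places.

Each bank lends a fraction (1 − rr) = 0.8990 of the deposit it receives, so Bank 5 receives 9.79·0.8990^4 and lends 9.79·0.8990^5 ≈ 5.7489 billion.

5.749 billion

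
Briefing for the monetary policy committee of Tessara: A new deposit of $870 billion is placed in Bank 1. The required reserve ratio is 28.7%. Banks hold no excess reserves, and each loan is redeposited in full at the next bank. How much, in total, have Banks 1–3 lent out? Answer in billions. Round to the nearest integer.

$1378 billion

Bank i lends (1 − rr)^i of the original deposit: Bank 1 lends 870·0.7130 = 620.3100, Bank 2 lends 870·0.7130² ≈ 442.2810, and so on.
Summing a geometric series: total = 870·[0.7130·(1 − 0.7130^3) / (1 − 0.7130)] ≈ 1377.9374 billion.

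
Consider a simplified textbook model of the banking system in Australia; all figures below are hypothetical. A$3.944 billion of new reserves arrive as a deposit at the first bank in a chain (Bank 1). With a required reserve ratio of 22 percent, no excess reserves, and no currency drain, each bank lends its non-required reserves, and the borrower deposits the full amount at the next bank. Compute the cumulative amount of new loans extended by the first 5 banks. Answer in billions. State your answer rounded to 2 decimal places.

A$9.95 billion

Bank i lends (1 − rr)^i of the original deposit: Bank 1 lends 3.944·0.7800 ≈ 3.0763, Bank 2 lends 3.944·0.7800² ≈ 2.3995, and so on.
Summing a geometric series: total = 3.944·[0.7800·(1 − 0.7800^5) / (1 − 0.7800)] ≈ 9.9461 billion.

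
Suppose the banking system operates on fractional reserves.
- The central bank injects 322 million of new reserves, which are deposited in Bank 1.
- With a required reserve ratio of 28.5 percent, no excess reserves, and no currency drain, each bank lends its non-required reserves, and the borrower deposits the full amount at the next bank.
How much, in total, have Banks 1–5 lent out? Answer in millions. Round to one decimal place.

656.9 million

Bank i lends (1 − rr)^i of the original deposit: Bank 1 lends 322·0.7150 = 230.2300, Bank 2 lends 322·0.7150² ≈ 164.6145, and so on.
Summing a geometric series: total = 322·[0.7150·(1 − 0.7150^5) / (1 − 0.7150)] ≈ 656.8696 million.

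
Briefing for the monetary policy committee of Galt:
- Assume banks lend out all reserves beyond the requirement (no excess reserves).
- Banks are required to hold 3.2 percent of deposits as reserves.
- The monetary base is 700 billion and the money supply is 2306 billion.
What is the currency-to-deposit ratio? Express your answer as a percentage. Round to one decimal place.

Using m = M/MB = 2306/700 ≈ 3.294286. From m = (1 + c)/(c + rr + e), rearranging gives 1 + c = m·(c + rr + e), so c·(1 − m) = m·(rr + e) − 1.
Hence c = [m·(rr + e) − 1]/(1 − m) = [3.294286 × (0.032 + 0) − 1] / (1 − 3.294286) ≈ 0.389918.

39.0%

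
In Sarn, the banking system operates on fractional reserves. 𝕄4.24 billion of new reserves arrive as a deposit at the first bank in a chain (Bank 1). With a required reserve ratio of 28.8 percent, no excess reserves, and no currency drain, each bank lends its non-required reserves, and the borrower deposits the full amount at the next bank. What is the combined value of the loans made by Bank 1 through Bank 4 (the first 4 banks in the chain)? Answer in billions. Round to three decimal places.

𝕄7.788 billion

Bank i lends (1 − rr)^i of the original deposit: Bank 1 lends 4.24·0.7120 ≈ 3.0189, Bank 2 lends 4.24·0.7120² ≈ 2.1494, and so on.
Summing a geometric series: total = 4.24·[0.7120·(1 − 0.7120^4) / (1 − 0.7120)] ≈ 7.7884 billion.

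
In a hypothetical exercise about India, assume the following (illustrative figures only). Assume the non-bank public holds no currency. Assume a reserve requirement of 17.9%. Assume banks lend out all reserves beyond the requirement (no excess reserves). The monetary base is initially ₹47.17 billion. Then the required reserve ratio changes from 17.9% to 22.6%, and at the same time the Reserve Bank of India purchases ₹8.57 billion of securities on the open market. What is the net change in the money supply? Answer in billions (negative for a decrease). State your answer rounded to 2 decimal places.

-16.88 billion

Before: m₁ = 1 / (0.179) ≈ 5.58659, MB₁ = 47.17, so M₁ = 5.58659 × 47.17 ≈ 263.5195 billion.
After: m₂ = 1 / (0.226) ≈ 4.42478, MB₂ = 47.17 + 8.57 = 55.74, so M₂ = 4.42478 × 55.74 ≈ 246.6372 billion.
ΔM = M₂ − M₁ = 246.6372 − 263.5195 = -16.8823 billion.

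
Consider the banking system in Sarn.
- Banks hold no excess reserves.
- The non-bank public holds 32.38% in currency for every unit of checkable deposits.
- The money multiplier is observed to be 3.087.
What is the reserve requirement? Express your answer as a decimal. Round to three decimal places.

0.105

Using m = 3.087. Since m = (1 + c)/(c + rr + e), the denominator satisfies c + rr + e = (1 + c)/m = (1 + 0.3238) / 3.087 ≈ 0.428831.
With c = 0.3238 and e = 0, the reserve requirement is 0.428831 − 0.3238 − 0 = 0.105031.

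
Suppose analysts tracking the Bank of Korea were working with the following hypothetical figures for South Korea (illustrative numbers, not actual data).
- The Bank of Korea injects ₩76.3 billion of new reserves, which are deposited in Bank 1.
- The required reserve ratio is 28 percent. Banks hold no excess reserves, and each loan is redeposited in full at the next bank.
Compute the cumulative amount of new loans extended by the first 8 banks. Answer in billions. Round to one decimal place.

₩182.0 billion

Bank i lends (1 − rr)^i of the original deposit: Bank 1 lends 76.3·0.7200 = 54.9360, Bank 2 lends 76.3·0.7200² ≈ 39.5539, and so on.
Summing a geometric series: total = 76.3·[0.7200·(1 − 0.7200^8) / (1 − 0.7200)] ≈ 182.0304 billion.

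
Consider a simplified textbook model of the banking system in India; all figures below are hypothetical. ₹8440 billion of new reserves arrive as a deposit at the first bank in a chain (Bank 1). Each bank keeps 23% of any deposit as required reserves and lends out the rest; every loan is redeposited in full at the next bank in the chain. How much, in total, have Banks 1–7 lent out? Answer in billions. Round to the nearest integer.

Bank i lends (1 − rr)^i of the original deposit: Bank 1 lends 8440·0.7700 = 6498.8000, Bank 2 lends 8440·0.7700² = 5004.0760, and so on.
Summing a geometric series: total = 8440·[0.7700·(1 − 0.7700^7) / (1 − 0.7700)] ≈ 23721.0373 billion.

₹23721 billion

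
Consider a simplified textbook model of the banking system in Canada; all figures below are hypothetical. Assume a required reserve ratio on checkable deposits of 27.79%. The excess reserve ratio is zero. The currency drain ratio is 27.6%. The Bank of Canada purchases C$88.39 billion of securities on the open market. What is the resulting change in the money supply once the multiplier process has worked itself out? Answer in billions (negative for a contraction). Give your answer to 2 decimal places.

The money multiplier is m = (1 + c) / (rr + c) = (1 + 0.276) / (0.2779 + 0.276) ≈ 2.30366.
The purchase adds 88.39 billion of base, so ΔM = m × ΔMB = 2.30366 × (+88.39) ≈ 203.6205 billion.

C$203.62 billion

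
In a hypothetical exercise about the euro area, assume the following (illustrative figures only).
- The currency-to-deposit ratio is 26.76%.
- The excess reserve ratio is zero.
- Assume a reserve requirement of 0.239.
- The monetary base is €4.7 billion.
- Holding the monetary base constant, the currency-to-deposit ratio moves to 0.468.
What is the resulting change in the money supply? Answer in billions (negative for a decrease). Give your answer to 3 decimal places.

Initially m₁ = (1 + 0.2676) / (0.239 + 0.2676) ≈ 2.50217, so M₁ = 2.50217 × 4.7 ≈ 11.7602 billion.
After the change m₂ = (1 + 0.468) / (0.239 + 0.468) ≈ 2.07638, so M₂ = 2.07638 × 4.7 ≈ 9.759 billion.
ΔM = M₂ − M₁ = 9.759 − 11.7602 = -2.0012 billion.

-2.001 billion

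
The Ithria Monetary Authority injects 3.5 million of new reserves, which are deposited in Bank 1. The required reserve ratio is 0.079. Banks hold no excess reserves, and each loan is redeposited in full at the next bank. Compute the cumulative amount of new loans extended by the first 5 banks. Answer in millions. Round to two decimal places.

Bank i lends (1 − rr)^i of the original deposit: Bank 1 lends 3.5·0.9210 = 3.2235, Bank 2 lends 3.5·0.9210² ≈ 2.9688, and so on.
Summing a geometric series: total = 3.5·[0.9210·(1 − 0.9210^5) / (1 − 0.9210)] ≈ 13.7643 million.

13.76 million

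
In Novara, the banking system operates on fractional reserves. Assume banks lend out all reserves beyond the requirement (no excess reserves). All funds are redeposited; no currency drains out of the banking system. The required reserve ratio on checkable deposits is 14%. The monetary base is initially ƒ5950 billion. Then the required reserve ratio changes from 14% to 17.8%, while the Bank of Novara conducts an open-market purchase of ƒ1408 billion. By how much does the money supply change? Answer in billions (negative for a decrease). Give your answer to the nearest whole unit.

-1163 billion

Before: m₁ = 1 / (0.14) ≈ 7.14286, MB₁ = 5950, so M₁ = 7.14286 × 5950 = 42500.017 billion.
After: m₂ = 1 / (0.178) ≈ 5.61798, MB₂ = 5950 + 1408 = 7358, so M₂ = 5.61798 × 7358 ≈ 41337.0968 billion.
ΔM = M₂ − M₁ = 41337.0968 − 42500.017 = -1162.9202 billion.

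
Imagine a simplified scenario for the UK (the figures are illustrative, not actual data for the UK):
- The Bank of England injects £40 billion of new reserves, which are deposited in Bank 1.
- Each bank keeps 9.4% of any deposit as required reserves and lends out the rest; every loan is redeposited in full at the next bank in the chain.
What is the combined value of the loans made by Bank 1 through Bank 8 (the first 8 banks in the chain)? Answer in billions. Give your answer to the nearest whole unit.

£211 billion

Bank i lends (1 − rr)^i of the original deposit: Bank 1 lends 40·0.9060 = 36.2400, Bank 2 lends 40·0.9060² ≈ 32.8334, and so on.
Summing a geometric series: total = 40·[0.9060·(1 − 0.9060^8) / (1 − 0.9060)] ≈ 210.5126 billion.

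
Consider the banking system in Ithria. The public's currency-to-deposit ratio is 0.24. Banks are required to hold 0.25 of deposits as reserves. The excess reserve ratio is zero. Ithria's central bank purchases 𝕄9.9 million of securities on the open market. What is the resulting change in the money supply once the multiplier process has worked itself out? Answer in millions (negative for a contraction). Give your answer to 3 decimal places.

The money multiplier is m = (1 + c) / (rr + c) = (1 + 0.24) / (0.25 + 0.24) ≈ 2.53061.
The purchase adds 9.9 million of base, so ΔM = m × ΔMB = 2.53061 × (+9.9) ≈ 25.053 million.

𝕄25.053 million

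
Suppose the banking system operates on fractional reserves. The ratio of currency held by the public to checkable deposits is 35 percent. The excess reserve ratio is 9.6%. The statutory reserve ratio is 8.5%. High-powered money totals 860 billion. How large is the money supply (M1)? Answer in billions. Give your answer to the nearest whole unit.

2186 billion

The money multiplier is m = (1 + c) / (rr + e + c) = (1 + 0.35) / (0.085 + 0.096 + 0.35) ≈ 2.5424.
So M = m × MB = 2.5424 × 860 = 2186.464 billion.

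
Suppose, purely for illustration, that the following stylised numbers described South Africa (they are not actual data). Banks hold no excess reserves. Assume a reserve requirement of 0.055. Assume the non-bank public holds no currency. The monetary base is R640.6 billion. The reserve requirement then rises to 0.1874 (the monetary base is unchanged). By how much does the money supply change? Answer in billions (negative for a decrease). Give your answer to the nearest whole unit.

-8229 billion

Initially m₁ = 1 / (0.055) ≈ 18.1818, so M₁ = 18.1818 × 640.6 ≈ 11647.2611 billion.
After the change m₂ = 1 / (0.1874) ≈ 5.3362, so M₂ = 5.3362 × 640.6 ≈ 3418.3697 billion.
ΔM = M₂ − M₁ = 3418.3697 − 11647.2611 = -8228.8914 billion.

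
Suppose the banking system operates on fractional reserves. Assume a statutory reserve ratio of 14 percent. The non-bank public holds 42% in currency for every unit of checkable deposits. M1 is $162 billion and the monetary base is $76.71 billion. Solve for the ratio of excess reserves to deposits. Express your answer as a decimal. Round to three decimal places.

0.112

Using m = M/MB = 162/76.71 ≈ 2.111850. Since m = (1 + c)/(c + rr + e), the denominator satisfies c + rr + e = (1 + c)/m = (1 + 0.42) / 2.111850 ≈ 0.672396.
With c = 0.42 and rr = 0.14, the ratio of excess reserves to deposits is 0.672396 − 0.42 − 0.14 = 0.112396.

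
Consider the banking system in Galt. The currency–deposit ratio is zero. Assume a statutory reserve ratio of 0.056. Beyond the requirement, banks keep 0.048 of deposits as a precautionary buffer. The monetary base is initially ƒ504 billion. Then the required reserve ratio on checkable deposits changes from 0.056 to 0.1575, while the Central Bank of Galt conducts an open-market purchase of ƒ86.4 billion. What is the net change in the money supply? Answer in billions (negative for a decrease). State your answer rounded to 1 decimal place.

Before: m₁ = 1 / (0.056 + 0.048) ≈ 9.61538, MB₁ = 504, so M₁ = 9.61538 × 504 ≈ 4846.1515 billion.
After: m₂ = 1 / (0.1575 + 0.048) ≈ 4.86618, MB₂ = 504 + 86.4 = 590.4, so M₂ = 4.86618 × 590.4 ≈ 2872.9927 billion.
ΔM = M₂ − M₁ = 2872.9927 − 4846.1515 = -1973.1588 billion.

-1973.2 billion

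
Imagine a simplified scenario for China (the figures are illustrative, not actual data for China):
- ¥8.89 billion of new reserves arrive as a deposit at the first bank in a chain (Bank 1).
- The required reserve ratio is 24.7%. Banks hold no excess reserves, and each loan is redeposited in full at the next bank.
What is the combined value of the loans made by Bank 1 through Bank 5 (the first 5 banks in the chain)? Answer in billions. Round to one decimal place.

¥20.5 billion

Bank i lends (1 − rr)^i of the original deposit: Bank 1 lends 8.89·0.7530 ≈ 6.6942, Bank 2 lends 8.89·0.7530² ≈ 5.0407, and so on.
Summing a geometric series: total = 8.89·[0.7530·(1 − 0.7530^5) / (1 − 0.7530)] ≈ 20.5408 billion.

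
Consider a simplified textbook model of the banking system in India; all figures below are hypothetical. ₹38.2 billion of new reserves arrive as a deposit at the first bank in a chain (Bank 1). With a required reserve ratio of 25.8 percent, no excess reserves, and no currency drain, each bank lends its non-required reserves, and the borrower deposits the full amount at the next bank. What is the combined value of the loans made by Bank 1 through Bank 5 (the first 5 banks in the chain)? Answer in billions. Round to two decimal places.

₹85.15 billion

Bank i lends (1 − rr)^i of the original deposit: Bank 1 lends 38.2·0.7420 = 28.3444, Bank 2 lends 38.2·0.7420² ≈ 21.0315, and so on.
Summing a geometric series: total = 38.2·[0.7420·(1 − 0.7420^5) / (1 − 0.7420)] ≈ 85.1523 billion.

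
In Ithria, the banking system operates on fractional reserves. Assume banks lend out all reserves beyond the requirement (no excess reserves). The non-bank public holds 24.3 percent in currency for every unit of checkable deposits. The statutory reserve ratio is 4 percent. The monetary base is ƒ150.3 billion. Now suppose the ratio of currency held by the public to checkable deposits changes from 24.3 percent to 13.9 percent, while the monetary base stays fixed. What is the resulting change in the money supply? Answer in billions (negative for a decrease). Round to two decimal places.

Initially m₁ = (1 + 0.243) / (0.04 + 0.243) ≈ 4.392226, so M₁ = 4.392226 × 150.3 ≈ 660.1516 billion.
After the change m₂ = (1 + 0.139) / (0.04 + 0.139) ≈ 6.363128, so M₂ = 6.363128 × 150.3 ≈ 956.3781 billion.
ΔM = M₂ − M₁ = 956.3781 − 660.1516 = 296.2265 billion.

ƒ296.23 billion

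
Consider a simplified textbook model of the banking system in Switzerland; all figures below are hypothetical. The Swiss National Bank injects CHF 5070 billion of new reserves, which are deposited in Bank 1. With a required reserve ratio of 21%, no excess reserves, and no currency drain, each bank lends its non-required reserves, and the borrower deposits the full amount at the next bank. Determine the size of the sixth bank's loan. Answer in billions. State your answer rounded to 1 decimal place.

Each bank lends a fraction (1 − rr) = 0.7900 of the deposit it receives, so Bank 6 receives 5070·0.7900^5 and lends 5070·0.7900^6 ≈ 1232.4534 billion.

CHF 1232.5 billion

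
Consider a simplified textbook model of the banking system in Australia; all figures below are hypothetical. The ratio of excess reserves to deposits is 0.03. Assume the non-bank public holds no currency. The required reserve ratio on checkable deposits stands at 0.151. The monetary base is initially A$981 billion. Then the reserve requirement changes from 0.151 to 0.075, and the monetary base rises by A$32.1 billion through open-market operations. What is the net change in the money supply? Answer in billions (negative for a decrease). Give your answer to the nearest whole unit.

A$4229 billion

Before: m₁ = 1 / (0.151 + 0.03) ≈ 5.52486, MB₁ = 981, so M₁ = 5.52486 × 981 ≈ 5419.8877 billion.
After: m₂ = 1 / (0.075 + 0.03) ≈ 9.52381, MB₂ = 981 + 32.1 = 1013.1, so M₂ = 9.52381 × 1013.1 ≈ 9648.5719 billion.
ΔM = M₂ − M₁ = 9648.5719 − 5419.8877 = 4228.6842 billion.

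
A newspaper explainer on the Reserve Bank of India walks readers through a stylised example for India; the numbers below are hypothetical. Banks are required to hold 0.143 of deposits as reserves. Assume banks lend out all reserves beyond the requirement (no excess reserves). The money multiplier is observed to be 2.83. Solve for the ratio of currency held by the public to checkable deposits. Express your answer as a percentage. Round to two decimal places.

Using m = 2.83. From m = (1 + c)/(c + rr + e), rearranging gives 1 + c = m·(c + rr + e), so c·(1 − m) = m·(rr + e) − 1.
Hence c = [m·(rr + e) − 1]/(1 − m) = [2.83 × (0.143 + 0) − 1] / (1 − 2.83) ≈ 0.325306.

32.53%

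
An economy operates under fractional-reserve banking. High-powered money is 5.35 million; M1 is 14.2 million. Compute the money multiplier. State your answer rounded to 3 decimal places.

2.654

The money multiplier is m = M / MB = 14.2 / 5.35 ≈ 2.65421.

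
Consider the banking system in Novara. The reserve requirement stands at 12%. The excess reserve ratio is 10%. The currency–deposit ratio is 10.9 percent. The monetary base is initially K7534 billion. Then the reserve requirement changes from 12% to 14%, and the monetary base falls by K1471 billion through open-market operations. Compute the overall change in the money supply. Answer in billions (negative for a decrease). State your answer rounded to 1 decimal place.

Before: m₁ = (1 + 0.109) / (0.12 + 0.1 + 0.109) ≈ 3.370821, MB₁ = 7534, so M₁ = 3.370821 × 7534 ≈ 25395.7654 billion.
After: m₂ = (1 + 0.109) / (0.14 + 0.1 + 0.109) ≈ 3.177650, MB₂ = 7534 − 1471 = 6063, so M₂ = 3.177650 × 6063 ≈ 19266.0919 billion.
ΔM = M₂ − M₁ = 19266.0919 − 25395.7654 = -6129.6735 billion.

-6129.7 billion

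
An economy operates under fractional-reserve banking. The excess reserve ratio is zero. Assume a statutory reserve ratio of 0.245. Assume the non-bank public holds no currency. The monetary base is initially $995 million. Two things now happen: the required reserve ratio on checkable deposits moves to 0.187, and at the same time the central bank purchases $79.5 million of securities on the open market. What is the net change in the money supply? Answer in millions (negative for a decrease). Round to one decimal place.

Before: m₁ = 1 / (0.245) ≈ 4.081633, MB₁ = 995, so M₁ = 4.081633 × 995 ≈ 4061.2248 million.
After: m₂ = 1 / (0.187) ≈ 5.347594, MB₂ = 995 + 79.5 = 1074.5, so M₂ = 5.347594 × 1074.5 ≈ 5745.9898 million.
ΔM = M₂ − M₁ = 5745.9898 − 4061.2248 = 1684.765 million.

$1684.8 million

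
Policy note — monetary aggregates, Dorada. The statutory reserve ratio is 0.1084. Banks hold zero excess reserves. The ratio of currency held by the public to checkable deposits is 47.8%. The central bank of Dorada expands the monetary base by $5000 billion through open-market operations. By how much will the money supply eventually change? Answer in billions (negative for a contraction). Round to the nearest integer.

$12602 billion

The money multiplier is m = (1 + c) / (rr + c) = (1 + 0.478) / (0.1084 + 0.478) ≈ 2.52046.
The purchase adds 5000 billion of base, so ΔM = m × ΔMB = 2.52046 × (+5000) = 12602.3 billion.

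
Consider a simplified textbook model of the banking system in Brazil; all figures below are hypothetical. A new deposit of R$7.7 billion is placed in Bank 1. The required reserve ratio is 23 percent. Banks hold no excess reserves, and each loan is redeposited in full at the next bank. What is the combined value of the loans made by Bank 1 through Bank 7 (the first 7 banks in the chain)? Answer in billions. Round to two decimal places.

R$21.64 billion

Bank i lends (1 − rr)^i of the original deposit: Bank 1 lends 7.7·0.7700 = 5.9290, Bank 2 lends 7.7·0.7700² ≈ 4.5653, and so on.
Summing a geometric series: total = 7.7·[0.7700·(1 − 0.7700^7) / (1 − 0.7700)] ≈ 21.6412 billion.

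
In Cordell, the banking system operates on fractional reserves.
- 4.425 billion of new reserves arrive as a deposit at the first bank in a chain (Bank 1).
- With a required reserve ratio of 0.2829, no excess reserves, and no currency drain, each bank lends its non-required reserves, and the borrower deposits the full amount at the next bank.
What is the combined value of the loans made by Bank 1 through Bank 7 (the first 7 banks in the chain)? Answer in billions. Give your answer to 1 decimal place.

10.1 billion

Bank i lends (1 − rr)^i of the original deposit: Bank 1 lends 4.425·0.7171 ≈ 3.1732, Bank 2 lends 4.425·0.7171² ≈ 2.2755, and so on.
Summing a geometric series: total = 4.425·[0.7171·(1 − 0.7171^7) / (1 − 0.7171)] ≈ 10.1228 billion.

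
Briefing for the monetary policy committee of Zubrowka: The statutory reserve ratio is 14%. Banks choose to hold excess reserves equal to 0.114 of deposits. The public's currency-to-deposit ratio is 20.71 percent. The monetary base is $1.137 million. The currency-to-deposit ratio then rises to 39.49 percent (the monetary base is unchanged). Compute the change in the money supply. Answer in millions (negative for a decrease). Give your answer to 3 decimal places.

-0.532 million

Initially m₁ = (1 + 0.2071) / (0.14 + 0.114 + 0.2071) ≈ 2.61787, so M₁ = 2.61787 × 1.137 ≈ 2.9765 million.
After the change m₂ = (1 + 0.3949) / (0.14 + 0.114 + 0.3949) ≈ 2.14964, so M₂ = 2.14964 × 1.137 ≈ 2.4441 million.
ΔM = M₂ − M₁ = 2.4441 − 2.9765 = -0.5324 million.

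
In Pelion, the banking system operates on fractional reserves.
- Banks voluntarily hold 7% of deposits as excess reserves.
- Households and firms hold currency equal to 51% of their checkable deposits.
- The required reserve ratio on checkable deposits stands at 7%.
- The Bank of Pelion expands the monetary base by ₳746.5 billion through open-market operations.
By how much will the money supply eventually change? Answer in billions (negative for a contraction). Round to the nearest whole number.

The money multiplier is m = (1 + c) / (rr + e + c) = (1 + 0.51) / (0.07 + 0.07 + 0.51) ≈ 2.3231.
The purchase adds 746.5 billion of base, so ΔM = m × ΔMB = 2.3231 × (+746.5) ≈ 1734.1942 billion.

₳1734 billion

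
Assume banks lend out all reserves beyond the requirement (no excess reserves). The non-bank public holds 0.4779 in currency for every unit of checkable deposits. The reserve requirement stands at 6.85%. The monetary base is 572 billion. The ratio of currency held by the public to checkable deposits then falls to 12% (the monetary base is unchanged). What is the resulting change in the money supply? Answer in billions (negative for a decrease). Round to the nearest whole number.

1851 billion

Initially m₁ = (1 + 0.4779) / (0.0685 + 0.4779) ≈ 2.7048, so M₁ = 2.7048 × 572 = 1547.1456 billion.
After the change m₂ = (1 + 0.12) / (0.0685 + 0.12) ≈ 5.9416, so M₂ = 5.9416 × 572 = 3398.5952 billion.
ΔM = M₂ − M₁ = 3398.5952 − 1547.1456 = 1851.4496 billion.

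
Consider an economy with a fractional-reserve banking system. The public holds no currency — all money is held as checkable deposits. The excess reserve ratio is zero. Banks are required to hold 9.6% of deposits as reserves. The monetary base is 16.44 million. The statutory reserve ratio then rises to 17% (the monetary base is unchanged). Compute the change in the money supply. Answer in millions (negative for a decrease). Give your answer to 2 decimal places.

Initially m₁ = 1 / (0.096) ≈ 10.41667, so M₁ = 10.41667 × 16.44 ≈ 171.2501 million.
After the change m₂ = 1 / (0.17) ≈ 5.88235, so M₂ = 5.88235 × 16.44 ≈ 96.7058 million.
ΔM = M₂ − M₁ = 96.7058 − 171.2501 = -74.5443 million.

-74.54 million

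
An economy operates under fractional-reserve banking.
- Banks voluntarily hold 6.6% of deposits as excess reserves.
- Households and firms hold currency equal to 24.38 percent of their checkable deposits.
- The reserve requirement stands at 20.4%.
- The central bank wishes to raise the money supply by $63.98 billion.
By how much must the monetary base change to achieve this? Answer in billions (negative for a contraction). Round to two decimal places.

The money multiplier is m = (1 + c) / (rr + e + c) = (1 + 0.2438) / (0.204 + 0.066 + 0.2438) ≈ 2.42079.
ΔMB = ΔM / m = (+63.98) / 2.42079 ≈ 26.4294 billion.

$26.43 billion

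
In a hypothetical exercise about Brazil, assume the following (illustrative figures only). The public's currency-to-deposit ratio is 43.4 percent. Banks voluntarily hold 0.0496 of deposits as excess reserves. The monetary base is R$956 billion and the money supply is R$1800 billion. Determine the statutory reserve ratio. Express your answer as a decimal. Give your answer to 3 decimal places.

0.278

Using m = M/MB = 1800/956 ≈ 1.882845. Since m = (1 + c)/(c + rr + e), the denominator satisfies c + rr + e = (1 + c)/m = (1 + 0.434) / 1.882845 ≈ 0.761613.
With c = 0.434 and e = 0.0496, the statutory reserve ratio is 0.761613 − 0.434 − 0.0496 = 0.278013.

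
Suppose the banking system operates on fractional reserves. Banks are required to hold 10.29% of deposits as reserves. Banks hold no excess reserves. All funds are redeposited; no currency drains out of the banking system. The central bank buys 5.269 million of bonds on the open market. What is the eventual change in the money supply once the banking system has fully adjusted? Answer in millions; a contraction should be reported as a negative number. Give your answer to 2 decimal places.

51.21 million

The simple money multiplier is m = 1/rr = 1/0.1029 ≈ 9.7182.
An open-market purchase increases the monetary base by 5.269 million, so ΔM = m × ΔMB = 9.7182 × 5.269 ≈ 51.2052 million.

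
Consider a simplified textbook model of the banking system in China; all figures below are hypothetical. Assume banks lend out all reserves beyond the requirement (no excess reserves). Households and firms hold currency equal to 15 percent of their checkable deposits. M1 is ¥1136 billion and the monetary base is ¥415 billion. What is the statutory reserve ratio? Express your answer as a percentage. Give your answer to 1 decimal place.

27.0%

Using m = M/MB = 1136/415 ≈ 2.737349. Since m = (1 + c)/(c + rr + e), the denominator satisfies c + rr + e = (1 + c)/m = (1 + 0.15) / 2.737349 ≈ 0.420114.
With c = 0.15 and e = 0, the statutory reserve ratio is 0.420114 − 0.15 − 0 = 0.270114.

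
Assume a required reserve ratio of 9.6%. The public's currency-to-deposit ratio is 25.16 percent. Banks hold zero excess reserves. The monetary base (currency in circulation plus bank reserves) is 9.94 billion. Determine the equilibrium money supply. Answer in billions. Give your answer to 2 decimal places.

35.79 billion

The money multiplier is m = (1 + c) / (rr + c) = (1 + 0.2516) / (0.096 + 0.2516) ≈ 3.6007.
So M = m × MB = 3.6007 × 9.94 ≈ 35.791 billion.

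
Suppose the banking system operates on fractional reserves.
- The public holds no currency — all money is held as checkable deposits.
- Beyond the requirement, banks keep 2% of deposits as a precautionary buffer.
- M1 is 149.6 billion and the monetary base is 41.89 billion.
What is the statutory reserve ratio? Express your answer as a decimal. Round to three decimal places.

0.260

Using m = M/MB = 149.6/41.89 ≈ 3.571258. Since m = (1 + c)/(c + rr + e), the denominator satisfies c + rr + e = (1 + c)/m = (1 + 0) / 3.571258 ≈ 0.280013.
With c = 0 and e = 0.02, the statutory reserve ratio is 0.280013 − 0 − 0.02 = 0.260013.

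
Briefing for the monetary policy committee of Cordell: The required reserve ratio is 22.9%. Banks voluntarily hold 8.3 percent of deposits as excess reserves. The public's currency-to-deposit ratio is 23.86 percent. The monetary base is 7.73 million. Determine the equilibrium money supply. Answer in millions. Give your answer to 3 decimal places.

17.389 million

The money multiplier is m = (1 + c) / (rr + e + c) = (1 + 0.2386) / (0.229 + 0.083 + 0.2386) ≈ 2.24955.
So M = m × MB = 2.24955 × 7.73 ≈ 17.389 million.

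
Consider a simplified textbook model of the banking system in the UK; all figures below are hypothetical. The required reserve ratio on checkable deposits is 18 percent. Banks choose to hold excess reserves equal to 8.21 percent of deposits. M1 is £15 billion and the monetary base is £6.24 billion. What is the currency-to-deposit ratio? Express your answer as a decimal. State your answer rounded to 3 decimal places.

0.264

Using m = M/MB = 15/6.24 ≈ 2.403846. From m = (1 + c)/(c + rr + e), rearranging gives 1 + c = m·(c + rr + e), so c·(1 − m) = m·(rr + e) − 1.
Hence c = [m·(rr + e) − 1]/(1 − m) = [2.403846 × (0.18 + 0.0821) − 1] / (1 − 2.403846) ≈ 0.263527.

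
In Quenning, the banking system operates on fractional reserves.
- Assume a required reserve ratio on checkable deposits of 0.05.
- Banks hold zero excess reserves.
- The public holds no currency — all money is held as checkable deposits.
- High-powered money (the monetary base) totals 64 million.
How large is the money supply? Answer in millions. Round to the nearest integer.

1280 million

With no currency drain or excess reserves, the money multiplier is m = 1/rr = 1/0.05 = 20.
Money supply M = m × MB = 20 × 64 = 1280 million.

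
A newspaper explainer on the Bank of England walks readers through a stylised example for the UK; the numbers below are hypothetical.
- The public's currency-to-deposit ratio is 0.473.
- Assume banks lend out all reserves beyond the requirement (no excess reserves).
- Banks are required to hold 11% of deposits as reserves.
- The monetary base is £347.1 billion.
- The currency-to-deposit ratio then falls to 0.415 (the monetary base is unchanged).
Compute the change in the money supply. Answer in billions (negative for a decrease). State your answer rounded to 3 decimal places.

£58.539 billion

Initially m₁ = (1 + 0.473) / (0.11 + 0.473) ≈ 2.5265866, so M₁ = 2.5265866 × 347.1 ≈ 876.9782 billion.
After the change m₂ = (1 + 0.415) / (0.11 + 0.415) ≈ 2.6952381, so M₂ = 2.6952381 × 347.1 ≈ 935.5171 billion.
ΔM = M₂ − M₁ = 935.5171 − 876.9782 = 58.5389 billion.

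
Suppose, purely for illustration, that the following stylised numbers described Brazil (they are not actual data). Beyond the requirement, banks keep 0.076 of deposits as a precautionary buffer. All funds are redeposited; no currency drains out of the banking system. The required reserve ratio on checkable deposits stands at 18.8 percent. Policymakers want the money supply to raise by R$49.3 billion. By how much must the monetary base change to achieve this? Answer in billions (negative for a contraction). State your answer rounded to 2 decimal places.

R$13.02 billion

The money multiplier is m = 1 / (rr + e) = 1 / (0.188 + 0.076) ≈ 3.78788.
ΔMB = ΔM / m = (+49.3) / 3.78788 ≈ 13.0152 billion.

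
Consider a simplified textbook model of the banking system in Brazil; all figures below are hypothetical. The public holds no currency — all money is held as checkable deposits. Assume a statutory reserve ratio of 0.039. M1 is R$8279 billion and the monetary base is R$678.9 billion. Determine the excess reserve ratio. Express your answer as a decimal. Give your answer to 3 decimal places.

0.043

Using m = M/MB = 8279/678.9 ≈ 12.194727. Since m = (1 + c)/(c + rr + e), the denominator satisfies c + rr + e = (1 + c)/m = (1 + 0) / 12.194727 ≈ 0.082003.
With c = 0 and rr = 0.039, the excess reserve ratio is 0.082003 − 0 − 0.039 = 0.043003.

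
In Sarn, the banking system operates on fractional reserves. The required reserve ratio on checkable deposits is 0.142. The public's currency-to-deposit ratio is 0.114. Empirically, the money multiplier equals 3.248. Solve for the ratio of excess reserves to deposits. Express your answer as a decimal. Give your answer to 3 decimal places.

0.087

Using m = 3.248. Since m = (1 + c)/(c + rr + e), the denominator satisfies c + rr + e = (1 + c)/m = (1 + 0.114) / 3.248 ≈ 0.342980.
With c = 0.114 and rr = 0.142, the ratio of excess reserves to deposits is 0.342980 − 0.114 − 0.142 = 0.08698.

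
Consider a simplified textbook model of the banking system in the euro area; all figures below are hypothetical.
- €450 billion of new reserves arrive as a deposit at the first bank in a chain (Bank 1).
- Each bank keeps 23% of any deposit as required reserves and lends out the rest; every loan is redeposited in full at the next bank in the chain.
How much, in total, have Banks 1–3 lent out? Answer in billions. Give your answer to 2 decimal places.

Bank i lends (1 − rr)^i of the original deposit: Bank 1 lends 450·0.7700 = 346.5000, Bank 2 lends 450·0.7700² = 266.8050, and so on.
Summing a geometric series: total = 450·[0.7700·(1 − 0.7700^3) / (1 − 0.7700)] ≈ 818.7448 billion.

€818.74 billion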